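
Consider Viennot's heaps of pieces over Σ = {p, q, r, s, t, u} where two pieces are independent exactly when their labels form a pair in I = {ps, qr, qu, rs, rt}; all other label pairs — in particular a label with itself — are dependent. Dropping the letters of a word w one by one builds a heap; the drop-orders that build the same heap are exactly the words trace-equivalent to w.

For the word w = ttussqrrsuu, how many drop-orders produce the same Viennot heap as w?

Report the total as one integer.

0(t) covers ∅
1(t) covers 0:t
2(u) covers 1:t
3(s) covers 2:u
4(s) covers 3:s
5(q) covers 4:s
6(r) covers 2:u
7(r) covers 6:r
8(s) covers 5:q
9(u) covers 7:r, 8:s
10(u) covers 9:u
floor of heap: 0:t
completions by unplaced set U, small U first (add the entries for U minus each lowest piece of U):
  |U|=1: {10}:1
  |U|=2: {9,10}:1
  |U|=3: {7,9,10}:1  {8,9,10}:1
  |U|=4: {5,8,9,10}:1  {6,7,9,10}:1  {7,8,9,10}:2
  |U|=5: {4,5,8,9,10}:1  {5,7,8,9,10}:3  {6,7,8,9,10}:3
  |U|=6: {3,4,5,8,9,10}:1  {4,5,7,8,9,10}:4  {5,6,7,8,9,10}:6
  |U|=7: {3,4,5,7,8,9,10}:5  {4,5,6,7,8,9,10}:10
  |U|=8: {3,4,5,6,7,8,9,10}:15
  |U|=9: {2,3,4,5,6,7,8,9,10}:15
  start at 0(t): 15

15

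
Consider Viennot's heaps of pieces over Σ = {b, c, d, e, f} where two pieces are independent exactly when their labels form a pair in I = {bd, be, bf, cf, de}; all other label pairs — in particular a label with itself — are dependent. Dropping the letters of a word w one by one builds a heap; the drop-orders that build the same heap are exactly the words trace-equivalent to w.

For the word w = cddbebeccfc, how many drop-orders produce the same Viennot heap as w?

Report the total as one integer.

396

drop 0:c onto floor
drop 1:d onto {0:c}
drop 2:d onto {1:d}
drop 3:b onto {0:c}
drop 4:e onto {0:c}
drop 5:b onto {3:b}
drop 6:e onto {4:e}
drop 7:c onto {2:d, 5:b, 6:e}
drop 8:c onto {7:c}
drop 9:f onto {2:d, 6:e}
drop 10:c onto {8:c}
ground layer = {0:c}
drop-orders for the pieces not yet dropped (sum over which currently-grounded one goes next):
  1 to go: {9} 1  {10} 1
  2 to go: {8,10} 1  {9,10} 2
  3 to go: {7,8,10} 1  {8,9,10} 3
  4 to go: {5,7,8,10} 1  {7,8,9,10} 4
  5 to go: {2,7,8,9,10} 4  {3,5,7,8,10} 1  {5,7,8,9,10} 5  {6,7,8,9,10} 4
  6 to go: {1,2,7,8,9,10} 4  {2,5,7,8,9,10} 9  {2,6,7,8,9,10} 8  {3,5,7,8,9,10} 6  {4,6,7,8,9,10} 4  {5,6,7,8,9,10} 9
  7 to go: {1,2,5,7,8,9,10} 13  {1,2,6,7,8,9,10} 12  {2,3,5,7,8,9,10} 15  {2,4,6,7,8,9,10} 12  {2,5,6,7,8,9,10} 26  {3,5,6,7,8,9,10} 15  {4,5,6,7,8,9,10} 13
  8 to go: {1,2,3,5,7,8,9,10} 28  {1,2,4,6,7,8,9,10} 24  {1,2,5,6,7,8,9,10} 51  {2,3,5,6,7,8,9,10} 56  {2,4,5,6,7,8,9,10} 51  {3,4,5,6,7,8,9,10} 28
  9 to go: {1,2,3,5,6,7,8,9,10} 135  {1,2,4,5,6,7,8,9,10} 126  {2,3,4,5,6,7,8,9,10} 135
  if 0:c drops first: 396 orders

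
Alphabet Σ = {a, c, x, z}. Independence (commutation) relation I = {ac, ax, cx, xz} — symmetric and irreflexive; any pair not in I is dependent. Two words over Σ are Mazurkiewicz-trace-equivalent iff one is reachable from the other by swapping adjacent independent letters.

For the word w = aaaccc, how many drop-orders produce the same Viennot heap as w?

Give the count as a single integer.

20

piece 0:a — minimal
piece 1:a rests on {0:a}
piece 2:a rests on {1:a}
piece 3:c — minimal
piece 4:c rests on {3:c}
piece 5:c rests on {4:c}
minimal pieces: {0:a, 3:c}
ways to finish when only these pieces remain (= sum over removing one remaining piece with nothing left below it):
  1 left: {2}→1  {5}→1
  2 left: {1,2}→1  {2,5}→2  {4,5}→1
  3 left: {0,1,2}→1  {1,2,5}→3  {2,4,5}→3  {3,4,5}→1
  4 left: {0,1,2,5}→4  {1,2,4,5}→6  {2,3,4,5}→4
  placing 0:a first → 10 extensions
  placing 3:c first → 10 extensions
total linear extensions = 20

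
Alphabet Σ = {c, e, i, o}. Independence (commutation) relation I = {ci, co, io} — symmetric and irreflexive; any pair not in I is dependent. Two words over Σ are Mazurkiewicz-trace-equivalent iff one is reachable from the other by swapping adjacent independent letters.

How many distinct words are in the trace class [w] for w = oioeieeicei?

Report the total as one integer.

6

0(o) covers ∅
1(i) covers ∅
2(o) covers 0:o
3(e) covers 1:i, 2:o
4(i) covers 3:e
5(e) covers 4:i
6(e) covers 5:e
7(i) covers 6:e
8(c) covers 6:e
9(e) covers 7:i, 8:c
10(i) covers 9:e
floor of heap: 0:o, 1:i
completions by unplaced set U, small U first (add the entries for U minus each lowest piece of U):
  |U|=1: {10}:1
  |U|=2: {9,10}:1
  |U|=3: {7,9,10}:1  {8,9,10}:1
  |U|=4: {7,8,9,10}:2
  |U|=5: {6,7,8,9,10}:2
  |U|=6: {5,6,7,8,9,10}:2
  |U|=7: {4,5,6,7,8,9,10}:2
  |U|=8: {3,4,5,6,7,8,9,10}:2
  |U|=9: {1,3,4,5,6,7,8,9,10}:2  {2,3,4,5,6,7,8,9,10}:2
  start at 0(o): 4
  start at 1(i): 2
sum over floor = 6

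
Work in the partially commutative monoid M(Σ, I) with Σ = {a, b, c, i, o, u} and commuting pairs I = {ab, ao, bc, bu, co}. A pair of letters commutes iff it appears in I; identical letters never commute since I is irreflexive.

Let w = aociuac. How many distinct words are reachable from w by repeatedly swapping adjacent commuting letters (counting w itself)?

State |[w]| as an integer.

3

0(a) covers ∅
1(o) covers ∅
2(c) covers 0:a
3(i) covers 1:o, 2:c
4(u) covers 3:i
5(a) covers 4:u
6(c) covers 5:a
floor of heap: 0:a, 1:o
completions by unplaced set U, small U first (add the entries for U minus each lowest piece of U):
  |U|=1: {6}:1
  |U|=2: {5,6}:1
  |U|=3: {4,5,6}:1
  |U|=4: {3,4,5,6}:1
  |U|=5: {1,3,4,5,6}:1  {2,3,4,5,6}:1
  start at 0(a): 2
  start at 1(o): 1
sum over floor = 3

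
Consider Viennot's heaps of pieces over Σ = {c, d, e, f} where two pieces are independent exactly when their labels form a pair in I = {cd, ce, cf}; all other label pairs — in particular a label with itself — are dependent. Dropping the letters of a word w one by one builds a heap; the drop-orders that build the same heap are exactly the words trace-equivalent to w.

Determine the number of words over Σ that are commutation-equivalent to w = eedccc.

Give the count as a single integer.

piece 0:e — minimal
piece 1:e rests on {0:e}
piece 2:d rests on {1:e}
piece 3:c — minimal
piece 4:c rests on {3:c}
piece 5:c rests on {4:c}
minimal pieces: {0:e, 3:c}
ways to finish when only these pieces remain (= sum over removing one remaining piece with nothing left below it):
  1 left: {2}→1  {5}→1
  2 left: {1,2}→1  {2,5}→2  {4,5}→1
  3 left: {0,1,2}→1  {1,2,5}→3  {2,4,5}→3  {3,4,5}→1
  4 left: {0,1,2,5}→4  {1,2,4,5}→6  {2,3,4,5}→4
  placing 0:e first → 10 extensions
  placing 3:c first → 10 extensions
total linear extensions = 20

20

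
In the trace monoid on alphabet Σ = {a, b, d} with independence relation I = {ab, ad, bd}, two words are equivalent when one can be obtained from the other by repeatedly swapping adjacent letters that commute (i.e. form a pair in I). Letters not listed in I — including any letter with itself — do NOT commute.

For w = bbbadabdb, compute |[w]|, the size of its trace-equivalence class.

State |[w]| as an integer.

#0=b has no predecessor
#1=b depends on [0:b]
#2=b depends on [1:b]
#3=a has no predecessor
#4=d has no predecessor
#5=a depends on [3:a]
#6=b depends on [2:b]
#7=d depends on [4:d]
#8=b depends on [6:b]
sources: [0:b, 3:a, 4:d]
N(rest) = Σ N(rest − s) over sources s of rest; N(one piece) = 1:
  size 1 → [5]=1  [7]=1  [8]=1
  size 2 → [3,5]=1  [4,7]=1  [5,7]=2  [5,8]=2  [6,8]=1  [7,8]=2
  size 3 → [2,6,8]=1  [3,5,7]=3  [3,5,8]=3  [4,5,7]=3  [4,7,8]=3  [5,6,8]=3  [5,7,8]=6  [6,7,8]=3
  size 4 → [1,2,6,8]=1  [2,5,6,8]=4  [2,6,7,8]=4  [3,4,5,7]=6  [3,5,6,8]=6  [3,5,7,8]=12  [4,5,7,8]=12  [4,6,7,8]=6  [5,6,7,8]=12
  size 5 → [0,1,2,6,8]=1  [1,2,5,6,8]=5  [1,2,6,7,8]=5  [2,3,5,6,8]=10  [2,4,6,7,8]=10  [2,5,6,7,8]=20  [3,4,5,7,8]=30  [3,5,6,7,8]=30  [4,5,6,7,8]=30
  size 6 → [0,1,2,5,6,8]=6  [0,1,2,6,7,8]=6  [1,2,3,5,6,8]=15  [1,2,4,6,7,8]=15  [1,2,5,6,7,8]=30  [2,3,5,6,7,8]=60  [2,4,5,6,7,8]=60  [3,4,5,6,7,8]=90
  size 7 → [0,1,2,3,5,6,8]=21  [0,1,2,4,6,7,8]=21  [0,1,2,5,6,7,8]=42  [1,2,3,5,6,7,8]=105  [1,2,4,5,6,7,8]=105  [2,3,4,5,6,7,8]=210
  first=0(b) contributes 420
  first=3(a) contributes 168
  first=4(d) contributes 168
|[w]| = 756

756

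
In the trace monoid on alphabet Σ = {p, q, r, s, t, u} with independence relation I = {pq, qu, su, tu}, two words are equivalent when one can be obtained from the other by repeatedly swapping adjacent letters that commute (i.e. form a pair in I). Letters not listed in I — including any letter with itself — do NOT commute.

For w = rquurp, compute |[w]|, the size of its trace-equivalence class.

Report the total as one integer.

0(r) covers ∅
1(q) covers 0:r
2(u) covers 0:r
3(u) covers 2:u
4(r) covers 1:q, 3:u
5(p) covers 4:r
floor of heap: 0:r
completions by unplaced set U, small U first (add the entries for U minus each lowest piece of U):
  |U|=1: {5}:1
  |U|=2: {4,5}:1
  |U|=3: {1,4,5}:1  {3,4,5}:1
  |U|=4: {1,3,4,5}:2  {2,3,4,5}:1
  start at 0(r): 3

3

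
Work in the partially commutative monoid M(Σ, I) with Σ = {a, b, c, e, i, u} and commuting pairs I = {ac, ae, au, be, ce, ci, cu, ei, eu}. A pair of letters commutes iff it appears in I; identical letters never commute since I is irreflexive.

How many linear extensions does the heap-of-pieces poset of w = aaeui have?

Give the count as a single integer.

drop 0:a onto floor
drop 1:a onto {0:a}
drop 2:e onto floor
drop 3:u onto floor
drop 4:i onto {1:a, 3:u}
ground layer = {0:a, 2:e, 3:u}
drop-orders for the pieces not yet dropped (sum over which currently-grounded one goes next):
  1 to go: {2} 1  {4} 1
  2 to go: {1,4} 1  {2,4} 2  {3,4} 1
  3 to go: {0,1,4} 1  {1,2,4} 3  {1,3,4} 2  {2,3,4} 3
  if 0:a drops first: 8 orders
  if 2:e drops first: 3 orders
  if 3:u drops first: 4 orders
heap linearizations: 15

15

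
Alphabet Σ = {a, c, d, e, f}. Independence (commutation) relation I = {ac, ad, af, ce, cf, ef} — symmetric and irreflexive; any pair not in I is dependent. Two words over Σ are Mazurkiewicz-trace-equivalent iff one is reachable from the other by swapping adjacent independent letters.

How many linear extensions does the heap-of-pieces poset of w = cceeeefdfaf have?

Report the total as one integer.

drop 0:c onto floor
drop 1:c onto {0:c}
drop 2:e onto floor
drop 3:e onto {2:e}
drop 4:e onto {3:e}
drop 5:e onto {4:e}
drop 6:f onto floor
drop 7:d onto {1:c, 5:e, 6:f}
drop 8:f onto {7:d}
drop 9:a onto {5:e}
drop 10:f onto {8:f}
ground layer = {0:c, 2:e, 6:f}
drop-orders for the pieces not yet dropped (sum over which currently-grounded one goes next):
  1 to go: {9} 1  {10} 1
  2 to go: {8,10} 1  {9,10} 2
  3 to go: {7,8,10} 1  {8,9,10} 3
  4 to go: {1,7,8,10} 1  {6,7,8,10} 1  {7,8,9,10} 4
  5 to go: {0,1,7,8,10} 1  {1,6,7,8,10} 2  {1,7,8,9,10} 5  {5,7,8,9,10} 4  {6,7,8,9,10} 5
  6 to go: {0,1,6,7,8,10} 3  {0,1,7,8,9,10} 6  {1,5,7,8,9,10} 9  {1,6,7,8,9,10} 12  {4,5,7,8,9,10} 4  {5,6,7,8,9,10} 9
  7 to go: {0,1,5,7,8,9,10} 15  {0,1,6,7,8,9,10} 21  {1,4,5,7,8,9,10} 13  {1,5,6,7,8,9,10} 30  {3,4,5,7,8,9,10} 4  {4,5,6,7,8,9,10} 13
  8 to go: {0,1,4,5,7,8,9,10} 28  {0,1,5,6,7,8,9,10} 66  {1,3,4,5,7,8,9,10} 17  {1,4,5,6,7,8,9,10} 56  {2,3,4,5,7,8,9,10} 4  {3,4,5,6,7,8,9,10} 17
  9 to go: {0,1,3,4,5,7,8,9,10} 45  {0,1,4,5,6,7,8,9,10} 150  {1,2,3,4,5,7,8,9,10} 21  {1,3,4,5,6,7,8,9,10} 90  {2,3,4,5,6,7,8,9,10} 21
  if 0:c drops first: 132 orders
  if 2:e drops first: 285 orders
  if 6:f drops first: 66 orders
heap linearizations: 483

483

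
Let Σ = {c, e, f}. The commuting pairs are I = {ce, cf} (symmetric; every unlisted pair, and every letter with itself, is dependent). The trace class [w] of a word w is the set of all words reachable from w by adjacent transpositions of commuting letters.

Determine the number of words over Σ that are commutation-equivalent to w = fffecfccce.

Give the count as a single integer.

210

piece 0:f — minimal
piece 1:f rests on {0:f}
piece 2:f rests on {1:f}
piece 3:e rests on {2:f}
piece 4:c — minimal
piece 5:f rests on {3:e}
piece 6:c rests on {4:c}
piece 7:c rests on {6:c}
piece 8:c rests on {7:c}
piece 9:e rests on {5:f}
minimal pieces: {0:f, 4:c}
ways to finish when only these pieces remain (= sum over removing one remaining piece with nothing left below it):
  1 left: {8}→1  {9}→1
  2 left: {5,9}→1  {7,8}→1  {8,9}→2
  3 left: {3,5,9}→1  {5,8,9}→3  {6,7,8}→1  {7,8,9}→3
  4 left: {2,3,5,9}→1  {3,5,8,9}→4  {4,6,7,8}→1  {5,7,8,9}→6  {6,7,8,9}→4
  5 left: {1,2,3,5,9}→1  {2,3,5,8,9}→5  {3,5,7,8,9}→10  {4,6,7,8,9}→5  {5,6,7,8,9}→10
  6 left: {0,1,2,3,5,9}→1  {1,2,3,5,8,9}→6  {2,3,5,7,8,9}→15  {3,5,6,7,8,9}→20  {4,5,6,7,8,9}→15
  7 left: {0,1,2,3,5,8,9}→7  {1,2,3,5,7,8,9}→21  {2,3,5,6,7,8,9}→35  {3,4,5,6,7,8,9}→35
  8 left: {0,1,2,3,5,7,8,9}→28  {1,2,3,5,6,7,8,9}→56  {2,3,4,5,6,7,8,9}→70
  placing 0:f first → 126 extensions
  placing 4:c first → 84 extensions
total linear extensions = 210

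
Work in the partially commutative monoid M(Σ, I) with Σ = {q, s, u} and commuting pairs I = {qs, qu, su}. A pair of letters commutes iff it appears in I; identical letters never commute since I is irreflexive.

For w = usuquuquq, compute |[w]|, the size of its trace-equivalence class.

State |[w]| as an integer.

drop 0:u onto floor
drop 1:s onto floor
drop 2:u onto {0:u}
drop 3:q onto floor
drop 4:u onto {2:u}
drop 5:u onto {4:u}
drop 6:q onto {3:q}
drop 7:u onto {5:u}
drop 8:q onto {6:q}
ground layer = {0:u, 1:s, 3:q}
drop-orders for the pieces not yet dropped (sum over which currently-grounded one goes next):
  1 to go: {1} 1  {7} 1  {8} 1
  2 to go: {1,7} 2  {1,8} 2  {5,7} 1  {6,8} 1  {7,8} 2
  3 to go: {1,5,7} 3  {1,6,8} 3  {1,7,8} 6  {3,6,8} 1  {4,5,7} 1  {5,7,8} 3  {6,7,8} 3
  4 to go: {1,3,6,8} 4  {1,4,5,7} 4  {1,5,7,8} 12  {1,6,7,8} 12  {2,4,5,7} 1  {3,6,7,8} 4  {4,5,7,8} 4  {5,6,7,8} 6
  5 to go: {0,2,4,5,7} 1  {1,2,4,5,7} 5  {1,3,6,7,8} 20  {1,4,5,7,8} 20  {1,5,6,7,8} 30  {2,4,5,7,8} 5  {3,5,6,7,8} 10  {4,5,6,7,8} 10
  6 to go: {0,1,2,4,5,7} 6  {0,2,4,5,7,8} 6  {1,2,4,5,7,8} 30  {1,3,5,6,7,8} 60  {1,4,5,6,7,8} 60  {2,4,5,6,7,8} 15  {3,4,5,6,7,8} 20
  7 to go: {0,1,2,4,5,7,8} 42  {0,2,4,5,6,7,8} 21  {1,2,4,5,6,7,8} 105  {1,3,4,5,6,7,8} 140  {2,3,4,5,6,7,8} 35
  if 0:u drops first: 280 orders
  if 1:s drops first: 56 orders
  if 3:q drops first: 168 orders
heap linearizations: 504

504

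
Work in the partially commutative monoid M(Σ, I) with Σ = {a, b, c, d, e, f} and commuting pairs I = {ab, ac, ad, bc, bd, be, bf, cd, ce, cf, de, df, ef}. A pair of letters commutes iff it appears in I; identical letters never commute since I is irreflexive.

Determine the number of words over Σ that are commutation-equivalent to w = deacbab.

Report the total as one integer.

0(d) covers ∅
1(e) covers ∅
2(a) covers 1:e
3(c) covers ∅
4(b) covers ∅
5(a) covers 2:a
6(b) covers 4:b
floor of heap: 0:d, 1:e, 3:c, 4:b
completions by unplaced set U, small U first (add the entries for U minus each lowest piece of U):
  |U|=1: {0}:1  {3}:1  {5}:1  {6}:1
  |U|=2: {0,3}:2  {0,5}:2  {0,6}:2  {2,5}:1  {3,5}:2  {3,6}:2  {4,6}:1  {5,6}:2
  |U|=3: {0,2,5}:3  {0,3,5}:6  {0,3,6}:6  {0,4,6}:3  {0,5,6}:6  {1,2,5}:1  {2,3,5}:3  {2,5,6}:3  {3,4,6}:3  {3,5,6}:6  {4,5,6}:3
  |U|=4: {0,1,2,5}:4  {0,2,3,5}:12  {0,2,5,6}:12  {0,3,4,6}:12  {0,3,5,6}:24  {0,4,5,6}:12  {1,2,3,5}:4  {1,2,5,6}:4  {2,3,5,6}:12  {2,4,5,6}:6  {3,4,5,6}:12
  |U|=5: {0,1,2,3,5}:20  {0,1,2,5,6}:20  {0,2,3,5,6}:60  {0,2,4,5,6}:30  {0,3,4,5,6}:60  {1,2,3,5,6}:20  {1,2,4,5,6}:10  {2,3,4,5,6}:30
  start at 0(d): 60
  start at 1(e): 180
  start at 3(c): 60
  start at 4(b): 120
sum over floor = 420

420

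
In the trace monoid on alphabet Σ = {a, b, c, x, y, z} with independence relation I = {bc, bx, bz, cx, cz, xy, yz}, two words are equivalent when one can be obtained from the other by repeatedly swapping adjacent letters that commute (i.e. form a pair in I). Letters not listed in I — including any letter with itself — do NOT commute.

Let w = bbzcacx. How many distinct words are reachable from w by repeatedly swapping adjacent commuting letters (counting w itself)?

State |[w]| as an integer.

24

piece 0:b — minimal
piece 1:b rests on {0:b}
piece 2:z — minimal
piece 3:c — minimal
piece 4:a rests on {1:b, 2:z, 3:c}
piece 5:c rests on {4:a}
piece 6:x rests on {4:a}
minimal pieces: {0:b, 2:z, 3:c}
ways to finish when only these pieces remain (= sum over removing one remaining piece with nothing left below it):
  1 left: {5}→1  {6}→1
  2 left: {5,6}→2
  3 left: {4,5,6}→2
  4 left: {1,4,5,6}→2  {2,4,5,6}→2  {3,4,5,6}→2
  5 left: {0,1,4,5,6}→2  {1,2,4,5,6}→4  {1,3,4,5,6}→4  {2,3,4,5,6}→4
  placing 0:b first → 12 extensions
  placing 2:z first → 6 extensions
  placing 3:c first → 6 extensions
total linear extensions = 24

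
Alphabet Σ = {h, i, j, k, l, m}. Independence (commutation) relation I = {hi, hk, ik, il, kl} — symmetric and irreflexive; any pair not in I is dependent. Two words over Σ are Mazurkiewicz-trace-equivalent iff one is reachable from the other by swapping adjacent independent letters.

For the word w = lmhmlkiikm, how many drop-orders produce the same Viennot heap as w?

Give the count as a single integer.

piece 0:l — minimal
piece 1:m rests on {0:l}
piece 2:h rests on {1:m}
piece 3:m rests on {2:h}
piece 4:l rests on {3:m}
piece 5:k rests on {3:m}
piece 6:i rests on {3:m}
piece 7:i rests on {6:i}
piece 8:k rests on {5:k}
piece 9:m rests on {4:l, 7:i, 8:k}
minimal pieces: {0:l}
ways to finish when only these pieces remain (= sum over removing one remaining piece with nothing left below it):
  1 left: {9}→1
  2 left: {4,9}→1  {7,9}→1  {8,9}→1
  3 left: {4,7,9}→2  {4,8,9}→2  {5,8,9}→1  {6,7,9}→1  {7,8,9}→2
  4 left: {4,5,8,9}→3  {4,6,7,9}→3  {4,7,8,9}→6  {5,7,8,9}→3  {6,7,8,9}→3
  5 left: {4,5,7,8,9}→12  {4,6,7,8,9}→12  {5,6,7,8,9}→6
  6 left: {4,5,6,7,8,9}→30
  7 left: {3,4,5,6,7,8,9}→30
  8 left: {2,3,4,5,6,7,8,9}→30
  placing 0:l first → 30 extensions

30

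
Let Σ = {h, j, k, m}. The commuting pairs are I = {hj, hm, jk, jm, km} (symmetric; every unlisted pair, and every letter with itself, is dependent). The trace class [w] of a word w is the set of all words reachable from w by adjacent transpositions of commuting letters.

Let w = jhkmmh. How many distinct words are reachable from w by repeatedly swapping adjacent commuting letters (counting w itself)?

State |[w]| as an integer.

60

0(j) covers ∅
1(h) covers ∅
2(k) covers 1:h
3(m) covers ∅
4(m) covers 3:m
5(h) covers 2:k
floor of heap: 0:j, 1:h, 3:m
completions by unplaced set U, small U first (add the entries for U minus each lowest piece of U):
  |U|=1: {0}:1  {4}:1  {5}:1
  |U|=2: {0,4}:2  {0,5}:2  {2,5}:1  {3,4}:1  {4,5}:2
  |U|=3: {0,2,5}:3  {0,3,4}:3  {0,4,5}:6  {1,2,5}:1  {2,4,5}:3  {3,4,5}:3
  |U|=4: {0,1,2,5}:4  {0,2,4,5}:12  {0,3,4,5}:12  {1,2,4,5}:4  {2,3,4,5}:6
  start at 0(j): 10
  start at 1(h): 30
  start at 3(m): 20
sum over floor = 60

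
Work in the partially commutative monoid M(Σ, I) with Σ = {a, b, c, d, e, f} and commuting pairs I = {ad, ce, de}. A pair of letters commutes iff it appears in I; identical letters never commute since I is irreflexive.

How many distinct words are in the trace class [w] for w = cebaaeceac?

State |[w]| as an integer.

piece 0:c — minimal
piece 1:e — minimal
piece 2:b rests on {0:c, 1:e}
piece 3:a rests on {2:b}
piece 4:a rests on {3:a}
piece 5:e rests on {4:a}
piece 6:c rests on {4:a}
piece 7:e rests on {5:e}
piece 8:a rests on {6:c, 7:e}
piece 9:c rests on {8:a}
minimal pieces: {0:c, 1:e}
ways to finish when only these pieces remain (= sum over removing one remaining piece with nothing left below it):
  1 left: {9}→1
  2 left: {8,9}→1
  3 left: {6,8,9}→1  {7,8,9}→1
  4 left: {5,7,8,9}→1  {6,7,8,9}→2
  5 left: {5,6,7,8,9}→3
  6 left: {4,5,6,7,8,9}→3
  7 left: {3,4,5,6,7,8,9}→3
  8 left: {2,3,4,5,6,7,8,9}→3
  placing 0:c first → 3 extensions
  placing 1:e first → 3 extensions
total linear extensions = 6

6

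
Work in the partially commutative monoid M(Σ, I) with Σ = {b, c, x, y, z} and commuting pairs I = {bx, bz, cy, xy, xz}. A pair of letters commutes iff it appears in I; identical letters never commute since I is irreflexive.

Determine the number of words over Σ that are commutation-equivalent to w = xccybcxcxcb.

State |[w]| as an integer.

4

#0=x has no predecessor
#1=c depends on [0:x]
#2=c depends on [1:c]
#3=y has no predecessor
#4=b depends on [2:c, 3:y]
#5=c depends on [4:b]
#6=x depends on [5:c]
#7=c depends on [6:x]
#8=x depends on [7:c]
#9=c depends on [8:x]
#10=b depends on [9:c]
sources: [0:x, 3:y]
N(rest) = Σ N(rest − s) over sources s of rest; N(one piece) = 1:
  size 1 → [10]=1
  size 2 → [9,10]=1
  size 3 → [8,9,10]=1
  size 4 → [7,8,9,10]=1
  size 5 → [6,7,8,9,10]=1
  size 6 → [5,6,7,8,9,10]=1
  size 7 → [4,5,6,7,8,9,10]=1
  size 8 → [2,4,5,6,7,8,9,10]=1  [3,4,5,6,7,8,9,10]=1
  size 9 → [1,2,4,5,6,7,8,9,10]=1  [2,3,4,5,6,7,8,9,10]=2
  first=0(x) contributes 3
  first=3(y) contributes 1
|[w]| = 4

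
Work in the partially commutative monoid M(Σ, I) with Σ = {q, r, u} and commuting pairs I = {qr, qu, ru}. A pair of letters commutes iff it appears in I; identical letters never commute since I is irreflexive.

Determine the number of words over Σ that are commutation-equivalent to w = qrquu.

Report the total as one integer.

#0=q has no predecessor
#1=r has no predecessor
#2=q depends on [0:q]
#3=u has no predecessor
#4=u depends on [3:u]
sources: [0:q, 1:r, 3:u]
N(rest) = Σ N(rest − s) over sources s of rest; N(one piece) = 1:
  size 1 → [1]=1  [2]=1  [4]=1
  size 2 → [0,2]=1  [1,2]=2  [1,4]=2  [2,4]=2  [3,4]=1
  size 3 → [0,1,2]=3  [0,2,4]=3  [1,2,4]=6  [1,3,4]=3  [2,3,4]=3
  first=0(q) contributes 12
  first=1(r) contributes 6
  first=3(u) contributes 12
|[w]| = 30

30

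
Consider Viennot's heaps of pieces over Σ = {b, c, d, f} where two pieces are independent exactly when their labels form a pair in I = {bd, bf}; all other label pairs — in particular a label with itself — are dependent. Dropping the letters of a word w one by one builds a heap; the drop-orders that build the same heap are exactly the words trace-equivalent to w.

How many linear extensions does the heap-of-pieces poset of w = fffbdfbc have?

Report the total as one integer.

21

piece 0:f — minimal
piece 1:f rests on {0:f}
piece 2:f rests on {1:f}
piece 3:b — minimal
piece 4:d rests on {2:f}
piece 5:f rests on {4:d}
piece 6:b rests on {3:b}
piece 7:c rests on {5:f, 6:b}
minimal pieces: {0:f, 3:b}
ways to finish when only these pieces remain (= sum over removing one remaining piece with nothing left below it):
  1 left: {7}→1
  2 left: {5,7}→1  {6,7}→1
  3 left: {3,6,7}→1  {4,5,7}→1  {5,6,7}→2
  4 left: {2,4,5,7}→1  {3,5,6,7}→3  {4,5,6,7}→3
  5 left: {1,2,4,5,7}→1  {2,4,5,6,7}→4  {3,4,5,6,7}→6
  6 left: {0,1,2,4,5,7}→1  {1,2,4,5,6,7}→5  {2,3,4,5,6,7}→10
  placing 0:f first → 15 extensions
  placing 3:b first → 6 extensions
total linear extensions = 21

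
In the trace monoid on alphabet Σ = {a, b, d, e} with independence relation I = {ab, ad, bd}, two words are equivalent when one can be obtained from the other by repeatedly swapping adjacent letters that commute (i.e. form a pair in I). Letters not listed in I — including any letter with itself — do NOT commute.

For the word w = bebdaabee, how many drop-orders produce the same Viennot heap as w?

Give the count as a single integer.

30

#0=b has no predecessor
#1=e depends on [0:b]
#2=b depends on [1:e]
#3=d depends on [1:e]
#4=a depends on [1:e]
#5=a depends on [4:a]
#6=b depends on [2:b]
#7=e depends on [3:d, 5:a, 6:b]
#8=e depends on [7:e]
sources: [0:b]
N(rest) = Σ N(rest − s) over sources s of rest; N(one piece) = 1:
  size 1 → [8]=1
  size 2 → [7,8]=1
  size 3 → [3,7,8]=1  [5,7,8]=1  [6,7,8]=1
  size 4 → [2,6,7,8]=1  [3,5,7,8]=2  [3,6,7,8]=2  [4,5,7,8]=1  [5,6,7,8]=2
  size 5 → [2,3,6,7,8]=3  [2,5,6,7,8]=3  [3,4,5,7,8]=3  [3,5,6,7,8]=6  [4,5,6,7,8]=3
  size 6 → [2,3,5,6,7,8]=12  [2,4,5,6,7,8]=6  [3,4,5,6,7,8]=12
  size 7 → [2,3,4,5,6,7,8]=30
  first=0(b) contributes 30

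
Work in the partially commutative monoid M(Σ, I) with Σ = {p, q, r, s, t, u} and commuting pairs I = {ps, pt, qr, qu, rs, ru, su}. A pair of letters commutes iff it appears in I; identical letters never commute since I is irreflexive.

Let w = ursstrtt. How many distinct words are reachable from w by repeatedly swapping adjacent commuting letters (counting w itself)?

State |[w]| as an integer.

piece 0:u — minimal
piece 1:r — minimal
piece 2:s — minimal
piece 3:s rests on {2:s}
piece 4:t rests on {0:u, 1:r, 3:s}
piece 5:r rests on {4:t}
piece 6:t rests on {5:r}
piece 7:t rests on {6:t}
minimal pieces: {0:u, 1:r, 2:s}
ways to finish when only these pieces remain (= sum over removing one remaining piece with nothing left below it):
  1 left: {7}→1
  2 left: {6,7}→1
  3 left: {5,6,7}→1
  4 left: {4,5,6,7}→1
  5 left: {0,4,5,6,7}→1  {1,4,5,6,7}→1  {3,4,5,6,7}→1
  6 left: {0,1,4,5,6,7}→2  {0,3,4,5,6,7}→2  {1,3,4,5,6,7}→2  {2,3,4,5,6,7}→1
  placing 0:u first → 3 extensions
  placing 1:r first → 3 extensions
  placing 2:s first → 6 extensions
total linear extensions = 12

12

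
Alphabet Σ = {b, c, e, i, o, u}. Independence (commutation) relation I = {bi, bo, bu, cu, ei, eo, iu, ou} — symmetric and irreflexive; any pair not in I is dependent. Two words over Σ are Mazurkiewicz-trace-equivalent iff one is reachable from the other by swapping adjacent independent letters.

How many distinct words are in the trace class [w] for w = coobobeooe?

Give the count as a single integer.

drop 0:c onto floor
drop 1:o onto {0:c}
drop 2:o onto {1:o}
drop 3:b onto {0:c}
drop 4:o onto {2:o}
drop 5:b onto {3:b}
drop 6:e onto {5:b}
drop 7:o onto {4:o}
drop 8:o onto {7:o}
drop 9:e onto {6:e}
ground layer = {0:c}
drop-orders for the pieces not yet dropped (sum over which currently-grounded one goes next):
  1 to go: {8} 1  {9} 1
  2 to go: {6,9} 1  {7,8} 1  {8,9} 2
  3 to go: {4,7,8} 1  {5,6,9} 1  {6,8,9} 3  {7,8,9} 3
  4 to go: {2,4,7,8} 1  {3,5,6,9} 1  {4,7,8,9} 4  {5,6,8,9} 4  {6,7,8,9} 6
  5 to go: {1,2,4,7,8} 1  {2,4,7,8,9} 5  {3,5,6,8,9} 5  {4,6,7,8,9} 10  {5,6,7,8,9} 10
  6 to go: {1,2,4,7,8,9} 6  {2,4,6,7,8,9} 15  {3,5,6,7,8,9} 15  {4,5,6,7,8,9} 20
  7 to go: {1,2,4,6,7,8,9} 21  {2,4,5,6,7,8,9} 35  {3,4,5,6,7,8,9} 35
  8 to go: {1,2,4,5,6,7,8,9} 56  {2,3,4,5,6,7,8,9} 70
  if 0:c drops first: 126 orders

126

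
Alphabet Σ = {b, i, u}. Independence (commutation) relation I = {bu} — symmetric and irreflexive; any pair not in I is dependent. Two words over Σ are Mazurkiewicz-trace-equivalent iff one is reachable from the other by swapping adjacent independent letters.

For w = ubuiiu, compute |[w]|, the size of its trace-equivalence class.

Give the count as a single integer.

3

piece 0:u — minimal
piece 1:b — minimal
piece 2:u rests on {0:u}
piece 3:i rests on {1:b, 2:u}
piece 4:i rests on {3:i}
piece 5:u rests on {4:i}
minimal pieces: {0:u, 1:b}
ways to finish when only these pieces remain (= sum over removing one remaining piece with nothing left below it):
  1 left: {5}→1
  2 left: {4,5}→1
  3 left: {3,4,5}→1
  4 left: {1,3,4,5}→1  {2,3,4,5}→1
  placing 0:u first → 2 extensions
  placing 1:b first → 1 extensions
total linear extensions = 3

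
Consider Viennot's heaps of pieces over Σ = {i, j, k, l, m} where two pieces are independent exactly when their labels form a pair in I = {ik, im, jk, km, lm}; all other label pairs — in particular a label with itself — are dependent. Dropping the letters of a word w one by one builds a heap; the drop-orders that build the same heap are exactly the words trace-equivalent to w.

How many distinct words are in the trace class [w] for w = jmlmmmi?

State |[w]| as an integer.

15

0(j) covers ∅
1(m) covers 0:j
2(l) covers 0:j
3(m) covers 1:m
4(m) covers 3:m
5(m) covers 4:m
6(i) covers 2:l
floor of heap: 0:j
completions by unplaced set U, small U first (add the entries for U minus each lowest piece of U):
  |U|=1: {5}:1  {6}:1
  |U|=2: {2,6}:1  {4,5}:1  {5,6}:2
  |U|=3: {2,5,6}:3  {3,4,5}:1  {4,5,6}:3
  |U|=4: {1,3,4,5}:1  {2,4,5,6}:6  {3,4,5,6}:4
  |U|=5: {1,3,4,5,6}:5  {2,3,4,5,6}:10
  start at 0(j): 15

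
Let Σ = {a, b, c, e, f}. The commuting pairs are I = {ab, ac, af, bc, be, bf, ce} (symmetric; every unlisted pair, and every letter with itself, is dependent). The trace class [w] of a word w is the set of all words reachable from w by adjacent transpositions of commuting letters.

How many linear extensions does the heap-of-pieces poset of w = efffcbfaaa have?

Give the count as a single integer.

560

piece 0:e — minimal
piece 1:f rests on {0:e}
piece 2:f rests on {1:f}
piece 3:f rests on {2:f}
piece 4:c rests on {3:f}
piece 5:b — minimal
piece 6:f rests on {4:c}
piece 7:a rests on {0:e}
piece 8:a rests on {7:a}
piece 9:a rests on {8:a}
minimal pieces: {0:e, 5:b}
ways to finish when only these pieces remain (= sum over removing one remaining piece with nothing left below it):
  1 left: {5}→1  {6}→1  {9}→1
  2 left: {4,6}→1  {5,6}→2  {5,9}→2  {6,9}→2  {8,9}→1
  3 left: {3,4,6}→1  {4,5,6}→3  {4,6,9}→3  {5,6,9}→6  {5,8,9}→3  {6,8,9}→3  {7,8,9}→1
  4 left: {2,3,4,6}→1  {3,4,5,6}→4  {3,4,6,9}→4  {4,5,6,9}→12  {4,6,8,9}→6  {5,6,8,9}→12  {5,7,8,9}→4  {6,7,8,9}→4
  5 left: {1,2,3,4,6}→1  {2,3,4,5,6}→5  {2,3,4,6,9}→5  {3,4,5,6,9}→20  {3,4,6,8,9}→10  {4,5,6,8,9}→30  {4,6,7,8,9}→10  {5,6,7,8,9}→20
  6 left: {1,2,3,4,5,6}→6  {1,2,3,4,6,9}→6  {2,3,4,5,6,9}→30  {2,3,4,6,8,9}→15  {3,4,5,6,8,9}→60  {3,4,6,7,8,9}→20  {4,5,6,7,8,9}→60
  7 left: {1,2,3,4,5,6,9}→42  {1,2,3,4,6,8,9}→21  {2,3,4,5,6,8,9}→105  {2,3,4,6,7,8,9}→35  {3,4,5,6,7,8,9}→140
  8 left: {1,2,3,4,5,6,8,9}→168  {1,2,3,4,6,7,8,9}→56  {2,3,4,5,6,7,8,9}→280
  placing 0:e first → 504 extensions
  placing 5:b first → 56 extensions
total linear extensions = 560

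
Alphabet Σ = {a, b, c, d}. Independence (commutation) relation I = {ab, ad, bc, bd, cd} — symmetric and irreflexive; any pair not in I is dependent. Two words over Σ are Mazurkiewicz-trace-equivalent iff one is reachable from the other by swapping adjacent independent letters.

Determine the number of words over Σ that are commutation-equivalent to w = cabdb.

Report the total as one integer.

30

0(c) covers ∅
1(a) covers 0:c
2(b) covers ∅
3(d) covers ∅
4(b) covers 2:b
floor of heap: 0:c, 2:b, 3:d
completions by unplaced set U, small U first (add the entries for U minus each lowest piece of U):
  |U|=1: {1}:1  {3}:1  {4}:1
  |U|=2: {0,1}:1  {1,3}:2  {1,4}:2  {2,4}:1  {3,4}:2
  |U|=3: {0,1,3}:3  {0,1,4}:3  {1,2,4}:3  {1,3,4}:6  {2,3,4}:3
  start at 0(c): 12
  start at 2(b): 12
  start at 3(d): 6
sum over floor = 30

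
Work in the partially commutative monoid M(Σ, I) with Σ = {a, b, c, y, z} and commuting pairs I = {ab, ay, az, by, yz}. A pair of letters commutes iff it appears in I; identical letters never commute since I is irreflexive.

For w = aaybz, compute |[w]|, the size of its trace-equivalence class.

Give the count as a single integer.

30

#0=a has no predecessor
#1=a depends on [0:a]
#2=y has no predecessor
#3=b has no predecessor
#4=z depends on [3:b]
sources: [0:a, 2:y, 3:b]
N(rest) = Σ N(rest − s) over sources s of rest; N(one piece) = 1:
  size 1 → [1]=1  [2]=1  [4]=1
  size 2 → [0,1]=1  [1,2]=2  [1,4]=2  [2,4]=2  [3,4]=1
  size 3 → [0,1,2]=3  [0,1,4]=3  [1,2,4]=6  [1,3,4]=3  [2,3,4]=3
  first=0(a) contributes 12
  first=2(y) contributes 6
  first=3(b) contributes 12
|[w]| = 30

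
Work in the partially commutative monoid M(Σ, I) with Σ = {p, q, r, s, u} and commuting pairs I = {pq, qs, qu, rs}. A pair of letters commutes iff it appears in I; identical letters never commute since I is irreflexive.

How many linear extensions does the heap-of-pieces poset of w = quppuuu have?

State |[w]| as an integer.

0(q) covers ∅
1(u) covers ∅
2(p) covers 1:u
3(p) covers 2:p
4(u) covers 3:p
5(u) covers 4:u
6(u) covers 5:u
floor of heap: 0:q, 1:u
completions by unplaced set U, small U first (add the entries for U minus each lowest piece of U):
  |U|=1: {0}:1  {6}:1
  |U|=2: {0,6}:2  {5,6}:1
  |U|=3: {0,5,6}:3  {4,5,6}:1
  |U|=4: {0,4,5,6}:4  {3,4,5,6}:1
  |U|=5: {0,3,4,5,6}:5  {2,3,4,5,6}:1
  start at 0(q): 1
  start at 1(u): 6
sum over floor = 7

7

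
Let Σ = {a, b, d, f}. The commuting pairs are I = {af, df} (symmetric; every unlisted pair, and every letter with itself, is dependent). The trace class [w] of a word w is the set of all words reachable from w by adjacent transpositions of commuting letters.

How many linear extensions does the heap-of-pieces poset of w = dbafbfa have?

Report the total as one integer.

0(d) covers ∅
1(b) covers 0:d
2(a) covers 1:b
3(f) covers 1:b
4(b) covers 2:a, 3:f
5(f) covers 4:b
6(a) covers 4:b
floor of heap: 0:d
completions by unplaced set U, small U first (add the entries for U minus each lowest piece of U):
  |U|=1: {5}:1  {6}:1
  |U|=2: {5,6}:2
  |U|=3: {4,5,6}:2
  |U|=4: {2,4,5,6}:2  {3,4,5,6}:2
  |U|=5: {2,3,4,5,6}:4
  start at 0(d): 4

4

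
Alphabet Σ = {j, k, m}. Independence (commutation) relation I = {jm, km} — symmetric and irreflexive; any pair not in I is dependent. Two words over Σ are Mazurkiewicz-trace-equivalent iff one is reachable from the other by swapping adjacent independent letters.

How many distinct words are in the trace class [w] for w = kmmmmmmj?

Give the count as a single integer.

piece 0:k — minimal
piece 1:m — minimal
piece 2:m rests on {1:m}
piece 3:m rests on {2:m}
piece 4:m rests on {3:m}
piece 5:m rests on {4:m}
piece 6:m rests on {5:m}
piece 7:j rests on {0:k}
minimal pieces: {0:k, 1:m}
ways to finish when only these pieces remain (= sum over removing one remaining piece with nothing left below it):
  1 left: {6}→1  {7}→1
  2 left: {0,7}→1  {5,6}→1  {6,7}→2
  3 left: {0,6,7}→3  {4,5,6}→1  {5,6,7}→3
  4 left: {0,5,6,7}→6  {3,4,5,6}→1  {4,5,6,7}→4
  5 left: {0,4,5,6,7}→10  {2,3,4,5,6}→1  {3,4,5,6,7}→5
  6 left: {0,3,4,5,6,7}→15  {1,2,3,4,5,6}→1  {2,3,4,5,6,7}→6
  placing 0:k first → 7 extensions
  placing 1:m first → 21 extensions
total linear extensions = 28

28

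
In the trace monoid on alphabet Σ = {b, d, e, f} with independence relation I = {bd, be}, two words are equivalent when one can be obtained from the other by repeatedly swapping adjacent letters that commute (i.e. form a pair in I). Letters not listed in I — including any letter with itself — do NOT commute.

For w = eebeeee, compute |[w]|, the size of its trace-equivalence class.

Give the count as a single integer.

drop 0:e onto floor
drop 1:e onto {0:e}
drop 2:b onto floor
drop 3:e onto {1:e}
drop 4:e onto {3:e}
drop 5:e onto {4:e}
drop 6:e onto {5:e}
ground layer = {0:e, 2:b}
drop-orders for the pieces not yet dropped (sum over which currently-grounded one goes next):
  1 to go: {2} 1  {6} 1
  2 to go: {2,6} 2  {5,6} 1
  3 to go: {2,5,6} 3  {4,5,6} 1
  4 to go: {2,4,5,6} 4  {3,4,5,6} 1
  5 to go: {1,3,4,5,6} 1  {2,3,4,5,6} 5
  if 0:e drops first: 6 orders
  if 2:b drops first: 1 orders
heap linearizations: 7

7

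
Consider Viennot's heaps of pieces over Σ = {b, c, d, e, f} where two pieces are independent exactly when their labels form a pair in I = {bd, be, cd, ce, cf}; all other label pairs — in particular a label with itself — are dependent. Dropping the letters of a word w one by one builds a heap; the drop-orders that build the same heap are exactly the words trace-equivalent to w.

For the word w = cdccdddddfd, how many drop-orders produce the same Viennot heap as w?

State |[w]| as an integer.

drop 0:c onto floor
drop 1:d onto floor
drop 2:c onto {0:c}
drop 3:c onto {2:c}
drop 4:d onto {1:d}
drop 5:d onto {4:d}
drop 6:d onto {5:d}
drop 7:d onto {6:d}
drop 8:d onto {7:d}
drop 9:f onto {8:d}
drop 10:d onto {9:f}
ground layer = {0:c, 1:d}
drop-orders for the pieces not yet dropped (sum over which currently-grounded one goes next):
  1 to go: {3} 1  {10} 1
  2 to go: {2,3} 1  {3,10} 2  {9,10} 1
  3 to go: {0,2,3} 1  {2,3,10} 3  {3,9,10} 3  {8,9,10} 1
  4 to go: {0,2,3,10} 4  {2,3,9,10} 6  {3,8,9,10} 4  {7,8,9,10} 1
  5 to go: {0,2,3,9,10} 10  {2,3,8,9,10} 10  {3,7,8,9,10} 5  {6,7,8,9,10} 1
  6 to go: {0,2,3,8,9,10} 20  {2,3,7,8,9,10} 15  {3,6,7,8,9,10} 6  {5,6,7,8,9,10} 1
  7 to go: {0,2,3,7,8,9,10} 35  {2,3,6,7,8,9,10} 21  {3,5,6,7,8,9,10} 7  {4,5,6,7,8,9,10} 1
  8 to go: {0,2,3,6,7,8,9,10} 56  {1,4,5,6,7,8,9,10} 1  {2,3,5,6,7,8,9,10} 28  {3,4,5,6,7,8,9,10} 8
  9 to go: {0,2,3,5,6,7,8,9,10} 84  {1,3,4,5,6,7,8,9,10} 9  {2,3,4,5,6,7,8,9,10} 36
  if 0:c drops first: 45 orders
  if 1:d drops first: 120 orders
heap linearizations: 165

165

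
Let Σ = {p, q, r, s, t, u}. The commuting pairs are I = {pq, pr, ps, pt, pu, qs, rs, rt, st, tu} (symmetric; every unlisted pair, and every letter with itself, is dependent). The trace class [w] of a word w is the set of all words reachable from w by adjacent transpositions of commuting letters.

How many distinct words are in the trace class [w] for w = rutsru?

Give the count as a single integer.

piece 0:r — minimal
piece 1:u rests on {0:r}
piece 2:t — minimal
piece 3:s rests on {1:u}
piece 4:r rests on {1:u}
piece 5:u rests on {3:s, 4:r}
minimal pieces: {0:r, 2:t}
ways to finish when only these pieces remain (= sum over removing one remaining piece with nothing left below it):
  1 left: {2}→1  {5}→1
  2 left: {2,5}→2  {3,5}→1  {4,5}→1
  3 left: {2,3,5}→3  {2,4,5}→3  {3,4,5}→2
  4 left: {1,3,4,5}→2  {2,3,4,5}→8
  placing 0:r first → 10 extensions
  placing 2:t first → 2 extensions
total linear extensions = 12

12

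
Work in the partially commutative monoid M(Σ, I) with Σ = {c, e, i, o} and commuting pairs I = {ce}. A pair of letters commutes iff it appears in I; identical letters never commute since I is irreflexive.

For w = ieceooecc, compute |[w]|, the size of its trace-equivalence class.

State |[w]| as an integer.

9

drop 0:i onto floor
drop 1:e onto {0:i}
drop 2:c onto {0:i}
drop 3:e onto {1:e}
drop 4:o onto {2:c, 3:e}
drop 5:o onto {4:o}
drop 6:e onto {5:o}
drop 7:c onto {5:o}
drop 8:c onto {7:c}
ground layer = {0:i}
drop-orders for the pieces not yet dropped (sum over which currently-grounded one goes next):
  1 to go: {6} 1  {8} 1
  2 to go: {6,8} 2  {7,8} 1
  3 to go: {6,7,8} 3
  4 to go: {5,6,7,8} 3
  5 to go: {4,5,6,7,8} 3
  6 to go: {2,4,5,6,7,8} 3  {3,4,5,6,7,8} 3
  7 to go: {1,3,4,5,6,7,8} 3  {2,3,4,5,6,7,8} 6
  if 0:i drops first: 9 orders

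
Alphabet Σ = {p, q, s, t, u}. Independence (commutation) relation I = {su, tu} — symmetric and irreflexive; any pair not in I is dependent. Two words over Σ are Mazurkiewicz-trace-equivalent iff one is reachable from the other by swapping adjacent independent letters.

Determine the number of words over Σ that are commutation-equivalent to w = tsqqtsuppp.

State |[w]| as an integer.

drop 0:t onto floor
drop 1:s onto {0:t}
drop 2:q onto {1:s}
drop 3:q onto {2:q}
drop 4:t onto {3:q}
drop 5:s onto {4:t}
drop 6:u onto {3:q}
drop 7:p onto {5:s, 6:u}
drop 8:p onto {7:p}
drop 9:p onto {8:p}
ground layer = {0:t}
drop-orders for the pieces not yet dropped (sum over which currently-grounded one goes next):
  1 to go: {9} 1
  2 to go: {8,9} 1
  3 to go: {7,8,9} 1
  4 to go: {5,7,8,9} 1  {6,7,8,9} 1
  5 to go: {4,5,7,8,9} 1  {5,6,7,8,9} 2
  6 to go: {4,5,6,7,8,9} 3
  7 to go: {3,4,5,6,7,8,9} 3
  8 to go: {2,3,4,5,6,7,8,9} 3
  if 0:t drops first: 3 orders

3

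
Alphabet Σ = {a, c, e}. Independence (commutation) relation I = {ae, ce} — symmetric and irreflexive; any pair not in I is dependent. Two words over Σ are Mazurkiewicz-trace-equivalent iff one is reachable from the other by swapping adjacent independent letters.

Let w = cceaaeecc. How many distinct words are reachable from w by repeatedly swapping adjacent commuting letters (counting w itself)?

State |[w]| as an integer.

84

#0=c has no predecessor
#1=c depends on [0:c]
#2=e has no predecessor
#3=a depends on [1:c]
#4=a depends on [3:a]
#5=e depends on [2:e]
#6=e depends on [5:e]
#7=c depends on [4:a]
#8=c depends on [7:c]
sources: [0:c, 2:e]
N(rest) = Σ N(rest − s) over sources s of rest; N(one piece) = 1:
  size 1 → [6]=1  [8]=1
  size 2 → [5,6]=1  [6,8]=2  [7,8]=1
  size 3 → [2,5,6]=1  [4,7,8]=1  [5,6,8]=3  [6,7,8]=3
  size 4 → [2,5,6,8]=4  [3,4,7,8]=1  [4,6,7,8]=4  [5,6,7,8]=6
  size 5 → [1,3,4,7,8]=1  [2,5,6,7,8]=10  [3,4,6,7,8]=5  [4,5,6,7,8]=10
  size 6 → [0,1,3,4,7,8]=1  [1,3,4,6,7,8]=6  [2,4,5,6,7,8]=20  [3,4,5,6,7,8]=15
  size 7 → [0,1,3,4,6,7,8]=7  [1,3,4,5,6,7,8]=21  [2,3,4,5,6,7,8]=35
  first=0(c) contributes 56
  first=2(e) contributes 28
|[w]| = 84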